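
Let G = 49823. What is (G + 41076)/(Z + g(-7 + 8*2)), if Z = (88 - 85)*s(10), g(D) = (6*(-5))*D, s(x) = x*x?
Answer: 90899/30 ≈ 3030.0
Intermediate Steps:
s(x) = x²
g(D) = -30*D
Z = 300 (Z = (88 - 85)*10² = 3*100 = 300)
(G + 41076)/(Z + g(-7 + 8*2)) = (49823 + 41076)/(300 - 30*(-7 + 8*2)) = 90899/(300 - 30*(-7 + 16)) = 90899/(300 - 30*9) = 90899/(300 - 270) = 90899/30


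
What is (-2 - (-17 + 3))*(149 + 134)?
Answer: 3396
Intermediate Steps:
(-2 - (-17 + 3))*(149 + 134) = (-2 - 1*(-14))*283 = (-2 + 14)*283 = 12*283 = 3396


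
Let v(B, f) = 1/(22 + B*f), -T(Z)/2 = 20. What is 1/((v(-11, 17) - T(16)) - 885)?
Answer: -165/139426 ≈ -0.0011834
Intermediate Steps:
T(Z) = -40 (T(Z) = -2*20 = -40)
1/((v(-11, 17) - T(16)) - 885) = 1/((1/(22 - 11*17) - 1*(-40)) - 885) = 1/((1/(22 - 187) + 40) - 885) = 1/((1/(-165) + 40) - 885) = 1/((-1/165 + 40) - 885) = 1/(6599/165 - 885) = 1/(-139426/165) = -165/139426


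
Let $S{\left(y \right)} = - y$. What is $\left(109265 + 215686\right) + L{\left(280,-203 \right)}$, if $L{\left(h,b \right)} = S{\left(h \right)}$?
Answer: $324671$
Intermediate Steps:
$L{\left(h,b \right)} = - h$
$\left(109265 + 215686\right) + L{\left(280,-203 \right)} = \left(109265 + 215686\right) - 280 = 324951 - 280 = 324671$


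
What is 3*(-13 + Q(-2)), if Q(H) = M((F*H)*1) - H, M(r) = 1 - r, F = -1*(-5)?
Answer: 0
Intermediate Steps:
F = 5
Q(H) = 1 - 6*H (Q(H) = (1 - 5*H) - H = 1 - 6*H)
3*(-13 + Q(-2)) = 3*(-13 + (1 - 6*(-2))) = 3*(-13 + (1 + 12)) = 3*(-13 + 13) = 3*0 = 0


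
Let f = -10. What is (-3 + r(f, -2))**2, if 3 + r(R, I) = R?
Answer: 256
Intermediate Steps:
r(R, I) = -3 + R
(-3 + r(f, -2))**2 = (-3 + (-3 - 10))**2 = (-3 - 13)**2 = (-16)**2 = 256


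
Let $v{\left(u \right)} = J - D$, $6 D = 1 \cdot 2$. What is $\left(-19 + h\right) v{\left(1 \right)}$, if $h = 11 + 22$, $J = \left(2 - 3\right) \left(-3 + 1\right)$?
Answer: $\frac{70}{3} \approx 23.333$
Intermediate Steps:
$D = \frac{1}{3}$ ($D = \frac{1 \cdot 2}{6} = \frac{1}{6} \cdot 2 = \frac{1}{3} \approx 0.33333$)
$J = 2$ ($J = \left(-1\right) \left(-2\right) = 2$)
$h = 33$
$v{\left(u \right)} = \frac{5}{3}$ ($v{\left(u \right)} = 2 - \frac{1}{3} = \frac{5}{3}$)
$\left(-19 + h\right) v{\left(1 \right)} = \left(-19 + 33\right) \frac{5}{3} = 14 \cdot \frac{5}{3} = \frac{70}{3}$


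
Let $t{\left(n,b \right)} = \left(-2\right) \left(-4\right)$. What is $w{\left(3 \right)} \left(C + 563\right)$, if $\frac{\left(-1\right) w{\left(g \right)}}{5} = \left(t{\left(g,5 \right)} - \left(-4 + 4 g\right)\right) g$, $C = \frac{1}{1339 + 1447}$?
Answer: $0$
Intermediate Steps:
$t{\left(n,b \right)} = 8$
$C = \frac{1}{2786} \approx 0.00035894$
$w{\left(g \right)} = - 5 g \left(12 - 4 g\right)$ ($w{\left(g \right)} = - 5 \left(8 - \left(-4 + 4 g\right)\right) g = - 5 \left(12 - 4 g\right) g = - 5 g \left(12 - 4 g\right)$)
$w{\left(3 \right)} \left(C + 563\right) = 20 \cdot 3 \left(-3 + 3\right) \left(\frac{1}{2786} + 563\right) = 20 \cdot 3 \cdot 0 \cdot \frac{1568519}{2786} = 0 \cdot \frac{1568519}{2786} = 0$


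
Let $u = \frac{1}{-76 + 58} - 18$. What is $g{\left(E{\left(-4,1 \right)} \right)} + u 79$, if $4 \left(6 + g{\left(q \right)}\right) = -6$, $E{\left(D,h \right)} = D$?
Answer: $- \frac{12905}{9} \approx -1433.9$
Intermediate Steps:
$g{\left(q \right)} = - \frac{15}{2}$ ($g{\left(q \right)} = -6 + \frac{1}{4} \left(-6\right) = -6 - \frac{3}{2} = - \frac{15}{2}$)
$u = - \frac{325}{18}$ ($u = \frac{1}{-18} - 18 = - \frac{1}{18} - 18 = - \frac{325}{18} \approx -18.056$)
$g{\left(E{\left(-4,1 \right)} \right)} + u 79 = - \frac{15}{2} - \frac{25675}{18} = - \frac{12905}{9}$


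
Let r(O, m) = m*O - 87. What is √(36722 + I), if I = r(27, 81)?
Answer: √38822 ≈ 197.03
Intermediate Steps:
r(O, m) = -87 + O*m (r(O, m) = O*m - 87 = -87 + O*m)
I = 2100 (I = -87 + 27*81 = -87 + 2187 = 2100)
√(36722 + I) = √(36722 + 2100) = √38822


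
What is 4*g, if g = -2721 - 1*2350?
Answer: -20284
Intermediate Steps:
g = -5071 (g = -2721 - 2350 = -5071)
4*g = 4*(-5071) = -20284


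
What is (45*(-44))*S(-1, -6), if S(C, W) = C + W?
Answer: 13860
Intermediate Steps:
(45*(-44))*S(-1, -6) = (45*(-44))*(-1 - 6) = -1980*(-7) = 13860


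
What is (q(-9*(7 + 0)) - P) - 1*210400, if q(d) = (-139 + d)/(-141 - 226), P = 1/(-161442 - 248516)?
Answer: -31655562082517/150454586 ≈ -2.1040e+5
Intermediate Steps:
P = -1/409958 (P = 1/(-409958) = -1/409958 ≈ -2.4393e-6)
q(d) = 139/367 - d/367 (q(d) = (-139 + d)/(-367) = (-139 + d)*(-1/367) = 139/367 - d/367)
(q(-9*(7 + 0)) - P) - 1*210400 = ((139/367 - (-9)*(7 + 0)/367) - 1*(-1/409958)) - 1*210400 = ((139/367 - (-9)*7/367) + 1/409958) - 210400 = ((139/367 - 1/367*(-63)) + 1/409958) - 210400 = ((139/367 + 63/367) + 1/409958) - 210400 = (202/367 + 1/409958) - 210400 = 82811883/150454586 - 210400 = -31655562082517/150454586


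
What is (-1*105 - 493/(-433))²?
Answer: 2022480784/187489 ≈ 10787.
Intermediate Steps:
(-1*105 - 493/(-433))² = (-105 - 493*(-1/433))² = (-105 + 493/433)² = (-44972/433)² = 2022480784/187489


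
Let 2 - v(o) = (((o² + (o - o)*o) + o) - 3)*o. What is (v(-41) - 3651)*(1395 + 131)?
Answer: 96852168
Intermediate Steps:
v(o) = 2 - o*(-3 + o + o²) (v(o) = 2 - (((o² + (o - o)*o) + o) - 3)*o = 2 - (((o² + 0*o) + o) - 3)*o = 2 - (((o² + 0) + o) - 3)*o = 2 - ((o² + o) - 3)*o = 2 - ((o + o²) - 3)*o = 2 - (-3 + o + o²)*o = 2 - o*(-3 + o + o²))
(v(-41) - 3651)*(1395 + 131) = ((2 - 1*(-41)² - 1*(-41)³ + 3*(-41)) - 3651)*(1395 + 131) = ((2 - 1*1681 - 1*(-68921) - 123) - 3651)*1526 = ((2 - 1681 + 68921 - 123) - 3651)*1526 = (67119 - 3651)*1526 = 63468*1526 = 96852168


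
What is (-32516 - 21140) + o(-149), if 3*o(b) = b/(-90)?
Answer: -14486971/270 ≈ -53655.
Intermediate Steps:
o(b) = -b/270 (o(b) = (b/(-90))/3 = (b*(-1/90))/3 = (-b/90)/3 = -b/270)
(-32516 - 21140) + o(-149) = (-32516 - 21140) - 1/270*(-149) = -53656 + 149/270 = -14486971/270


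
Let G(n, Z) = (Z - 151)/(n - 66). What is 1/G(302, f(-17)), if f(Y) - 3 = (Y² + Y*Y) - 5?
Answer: 236/425 ≈ 0.55529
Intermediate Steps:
f(Y) = -2 + 2*Y² (f(Y) = 3 + ((Y² + Y*Y) - 5) = 3 + ((Y² + Y²) - 5) = 3 + (2*Y² - 5) = 3 + (-5 + 2*Y²) = -2 + 2*Y²)
G(n, Z) = (-151 + Z)/(-66 + n)
1/G(302, f(-17)) = 1/((-151 + (-2 + 2*(-17)²))/(-66 + 302)) = 1/((-151 + (-2 + 2*289))/236) = 1/((-151 + (-2 + 578))/236) = 1/((-151 + 576)/236) = 1/((1/236)*425) = 1/(425/236) = 236/425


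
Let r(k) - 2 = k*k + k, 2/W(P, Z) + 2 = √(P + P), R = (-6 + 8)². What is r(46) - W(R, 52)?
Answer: 2163 - √2 ≈ 2161.6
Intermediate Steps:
R = 4 (R = 2² = 4)
W(P, Z) = 2/(-2 + √2*√P) (W(P, Z) = 2/(-2 + √(P + P)) = 2/(-2 + √(2*P)) = 2/(-2 + √2*√P))
r(k) = 2 + k + k² (r(k) = 2 + (k*k + k) = 2 + (k² + k) = 2 + (k + k²) = 2 + k + k²)
r(46) - W(R, 52) = (2 + 46 + 46²) - 2/(-2 + √2*√4) = (2 + 46 + 2116) - 2/(-2 + √2*2) = 2164 - 2/(-2 + 2*√2)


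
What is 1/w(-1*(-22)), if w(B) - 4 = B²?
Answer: 1/488 ≈ 0.0020492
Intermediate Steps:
w(B) = 4 + B²
1/w(-1*(-22)) = 1/(4 + (-1*(-22))²) = 1/(4 + 22²) = 1/(4 + 484) = 1/488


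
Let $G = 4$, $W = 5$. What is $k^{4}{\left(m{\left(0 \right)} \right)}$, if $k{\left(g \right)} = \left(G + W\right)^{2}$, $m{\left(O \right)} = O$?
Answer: $43046721$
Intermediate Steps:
$k{\left(g \right)} = 81$ ($k{\left(g \right)} = \left(4 + 5\right)^{2} = 9^{2} = 81$)
$k^{4}{\left(m{\left(0 \right)} \right)} = 81^{4} = 43046721$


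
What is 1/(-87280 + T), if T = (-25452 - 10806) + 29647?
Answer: -1/93891 ≈ -1.0651e-5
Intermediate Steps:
T = -6611 (T = -36258 + 29647 = -6611)
1/(-87280 + T) = 1/(-87280 - 6611) = 1/(-93891) = -1/93891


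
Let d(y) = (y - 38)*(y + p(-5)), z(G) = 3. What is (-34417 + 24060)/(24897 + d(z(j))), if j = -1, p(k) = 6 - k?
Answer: -10357/24407 ≈ -0.42435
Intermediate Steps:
d(y) = (-38 + y)*(11 + y) (d(y) = (y - 38)*(y + (6 - 1*(-5))) = (-38 + y)*(y + (6 + 5)) = (-38 + y)*(y + 11) = (-38 + y)*(11 + y))
(-34417 + 24060)/(24897 + d(z(j))) = (-34417 + 24060)/(24897 + (-418 + 3² - 27*3)) = -10357/(24897 + (-418 + 9 - 81)) = -10357/(24897 - 490) = -10357/24407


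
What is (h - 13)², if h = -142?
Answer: 24025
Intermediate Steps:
(h - 13)² = (-142 - 13)² = (-155)² = 24025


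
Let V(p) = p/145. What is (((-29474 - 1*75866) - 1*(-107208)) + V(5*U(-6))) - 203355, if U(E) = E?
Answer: -5843129/29 ≈ -2.0149e+5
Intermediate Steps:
V(p) = p/145 (V(p) = p*(1/145) = p/145)
(((-29474 - 1*75866) - 1*(-107208)) + V(5*U(-6))) - 203355 = (((-29474 - 1*75866) - 1*(-107208)) + (5*(-6))/145) - 203355 = (((-29474 - 75866) + 107208) + (1/145)*(-30)) - 203355 = ((-105340 + 107208) - 6/29) - 203355 = (1868 - 6/29) - 203355 = 54166/29 - 203355 = -5843129/29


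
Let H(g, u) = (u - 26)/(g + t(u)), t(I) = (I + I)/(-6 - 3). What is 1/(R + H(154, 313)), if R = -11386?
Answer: -760/8650777 ≈ -8.7853e-5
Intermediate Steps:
t(I) = -2*I/9 (t(I) = (2*I)/(-9) = (2*I)*(-1/9) = -2*I/9)
H(g, u) = (-26 + u)/(g - 2*u/9) (H(g, u) = (u - 26)/(g - 2*u/9) = (-26 + u)/(g - 2*u/9))
1/(R + H(154, 313)) = 1/(-11386 + 9*(-26 + 313)/(-2*313 + 9*154)) = 1/(-11386 + 9*287/(-626 + 1386)) = 1/(-11386 + 9*287/760) = 1/(-11386 + 9*(1/760)*287) = 1/(-11386 + 2583/760) = 1/(-8650777/760) = -760/8650777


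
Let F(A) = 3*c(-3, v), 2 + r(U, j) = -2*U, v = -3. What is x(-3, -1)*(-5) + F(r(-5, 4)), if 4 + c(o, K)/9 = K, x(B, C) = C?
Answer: -184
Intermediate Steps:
c(o, K) = -36 + 9*K
r(U, j) = -2 - 2*U
F(A) = -189 (F(A) = 3*(-36 + 9*(-3)) = 3*(-36 - 27) = 3*(-63) = -189)
x(-3, -1)*(-5) + F(r(-5, 4)) = -1*(-5) - 189 = 5 - 189 = -184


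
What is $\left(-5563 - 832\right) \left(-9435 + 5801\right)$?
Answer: $23239430$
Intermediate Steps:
$\left(-5563 - 832\right) \left(-9435 + 5801\right) = \left(-5563 - 832\right) \left(-3634\right) = \left(-6395\right) \left(-3634\right) = 23239430$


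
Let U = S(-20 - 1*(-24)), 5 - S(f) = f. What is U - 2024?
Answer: -2023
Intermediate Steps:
S(f) = 5 - f
U = 1 (U = 5 - (-20 - 1*(-24)) = 5 - (-20 + 24) = 5 - 1*4 = 5 - 4 = 1)
U - 2024 = 1 - 2024 = -2023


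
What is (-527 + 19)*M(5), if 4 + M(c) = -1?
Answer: 2540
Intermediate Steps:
M(c) = -5 (M(c) = -4 - 1 = -5)
(-527 + 19)*M(5) = (-527 + 19)*(-5) = -508*(-5) = 2540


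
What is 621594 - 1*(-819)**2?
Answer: -49167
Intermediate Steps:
621594 - 1*(-819)**2 = 621594 - 1*670761 = 621594 - 670761 = -49167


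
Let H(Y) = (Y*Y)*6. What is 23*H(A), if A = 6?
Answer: 4968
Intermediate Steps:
H(Y) = 6*Y² (H(Y) = Y²*6 = 6*Y²)
23*H(A) = 23*(6*6²) = 23*(6*36) = 23*216 = 4968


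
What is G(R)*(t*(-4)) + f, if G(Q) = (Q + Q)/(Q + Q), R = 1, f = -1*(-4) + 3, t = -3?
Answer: 19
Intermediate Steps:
f = 7 (f = 4 + 3 = 7)
G(Q) = 1 (G(Q) = (2*Q)/((2*Q)) = (2*Q)*(1/(2*Q)) = 1)
G(R)*(t*(-4)) + f = 1*(-3*(-4)) + 7 = 1*12 + 7 = 12 + 7 = 19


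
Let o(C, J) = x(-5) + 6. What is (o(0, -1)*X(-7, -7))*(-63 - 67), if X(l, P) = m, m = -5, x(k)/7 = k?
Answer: -18850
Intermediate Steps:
x(k) = 7*k
X(l, P) = -5
o(C, J) = -29 (o(C, J) = 7*(-5) + 6 = -35 + 6 = -29)
(o(0, -1)*X(-7, -7))*(-63 - 67) = (-29*(-5))*(-63 - 67) = 145*(-130) = -18850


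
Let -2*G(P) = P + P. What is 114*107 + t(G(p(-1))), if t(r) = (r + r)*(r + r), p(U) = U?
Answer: 12202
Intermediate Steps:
G(P) = -P (G(P) = -(P + P)/2 = -P)
t(r) = 4*r² (t(r) = (2*r)*(2*r) = 4*r²)
114*107 + t(G(p(-1))) = 114*107 + 4*(-1*(-1))² = 12198 + 4*1² = 12198 + 4*1 = 12198 + 4 = 12202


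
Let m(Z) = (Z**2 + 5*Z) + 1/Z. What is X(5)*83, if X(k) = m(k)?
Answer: 20833/5 ≈ 4166.6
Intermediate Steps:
m(Z) = 1/Z + Z**2 + 5*Z
X(k) = (1 + k**2*(5 + k))/k
X(5)*83 = ((1 + 5**2*(5 + 5))/5)*83 = ((1 + 25*10)/5)*83 = ((1 + 250)/5)*83 = ((1/5)*251)*83 = (251/5)*83 = 20833/5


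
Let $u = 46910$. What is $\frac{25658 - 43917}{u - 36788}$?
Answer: $- \frac{18259}{10122} \approx -1.8039$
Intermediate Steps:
$\frac{25658 - 43917}{u - 36788} = \frac{25658 - 43917}{46910 - 36788} = - \frac{18259}{10122}$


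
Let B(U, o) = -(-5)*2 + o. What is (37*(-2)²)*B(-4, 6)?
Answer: 2368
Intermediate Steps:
B(U, o) = 10 + o (B(U, o) = -5*(-2) + o = 10 + o)
(37*(-2)²)*B(-4, 6) = (37*(-2)²)*(10 + 6) = (37*4)*16 = 148*16 = 2368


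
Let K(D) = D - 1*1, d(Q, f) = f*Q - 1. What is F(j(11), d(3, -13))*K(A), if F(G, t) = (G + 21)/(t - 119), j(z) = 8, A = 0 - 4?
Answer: 145/159 ≈ 0.91195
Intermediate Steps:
d(Q, f) = -1 + Q*f (d(Q, f) = Q*f - 1 = -1 + Q*f)
A = -4
K(D) = -1 + D (K(D) = D - 1 = -1 + D)
F(G, t) = (21 + G)/(-119 + t)
F(j(11), d(3, -13))*K(A) = ((21 + 8)/(-119 + (-1 + 3*(-13))))*(-1 - 4) = (29/(-119 + (-1 - 39)))*(-5) = (29/(-119 - 40))*(-5) = (29/(-159))*(-5) = -1/159*29*(-5) = -29/159*(-5) = 145/159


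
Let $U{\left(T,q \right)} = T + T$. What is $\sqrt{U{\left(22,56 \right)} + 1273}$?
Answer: $\sqrt{1317} \approx 36.29$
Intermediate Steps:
$U{\left(T,q \right)} = 2 T$
$\sqrt{U{\left(22,56 \right)} + 1273} = \sqrt{2 \cdot 22 + 1273} = \sqrt{44 + 1273} = \sqrt{1317}$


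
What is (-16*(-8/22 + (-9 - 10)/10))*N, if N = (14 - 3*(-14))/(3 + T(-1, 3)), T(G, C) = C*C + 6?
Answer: 18592/165 ≈ 112.68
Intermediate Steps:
T(G, C) = 6 + C² (T(G, C) = C² + 6 = 6 + C²)
N = 28/9 (N = (14 - 3*(-14))/(3 + (6 + 3²)) = (14 + 42)/(3 + (6 + 9)) = 56/(3 + 15) = 56/18 = 56*(1/18) = 28/9 ≈ 3.1111)
(-16*(-8/22 + (-9 - 10)/10))*N = -16*(-8/22 + (-9 - 10)/10)*(28/9) = -16*(-8*1/22 - 19*⅒)*(28/9) = -16*(-4/11 - 19/10)*(28/9) = -16*(-249/110)*(28/9) = (1992/55)*(28/9) = 18592/165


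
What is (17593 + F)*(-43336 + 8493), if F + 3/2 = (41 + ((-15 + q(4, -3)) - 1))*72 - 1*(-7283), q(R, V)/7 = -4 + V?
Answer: -1612986999/2 ≈ -8.0649e+8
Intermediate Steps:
q(R, V) = -28 + 7*V (q(R, V) = 7*(-4 + V) = -28 + 7*V)
F = 11107/2 (F = -3/2 + ((41 + ((-15 + (-28 + 7*(-3))) - 1))*72 - 1*(-7283)) = -3/2 + ((41 + ((-15 + (-28 - 21)) - 1))*72 + 7283) = -3/2 + ((41 + ((-15 - 49) - 1))*72 + 7283) = -3/2 + ((41 + (-64 - 1))*72 + 7283) = -3/2 + ((41 - 65)*72 + 7283) = -3/2 + (-24*72 + 7283) = -3/2 + (-1728 + 7283) = -3/2 + 5555 = 11107/2 ≈ 5553.5)
(17593 + F)*(-43336 + 8493) = (17593 + 11107/2)*(-43336 + 8493) = (46293/2)*(-34843) = -1612986999/2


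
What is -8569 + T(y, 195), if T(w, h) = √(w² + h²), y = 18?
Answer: -8569 + 3*√4261 ≈ -8373.2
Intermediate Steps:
T(w, h) = √(h² + w²)
-8569 + T(y, 195) = -8569 + √(195² + 18²) = -8569 + √(38025 + 324) = -8569 + √38349 = -8569 + 3*√4261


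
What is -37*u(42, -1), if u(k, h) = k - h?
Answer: -1591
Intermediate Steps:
-37*u(42, -1) = -37*(42 - 1*(-1)) = -37*(42 + 1) = -37*43 = -1591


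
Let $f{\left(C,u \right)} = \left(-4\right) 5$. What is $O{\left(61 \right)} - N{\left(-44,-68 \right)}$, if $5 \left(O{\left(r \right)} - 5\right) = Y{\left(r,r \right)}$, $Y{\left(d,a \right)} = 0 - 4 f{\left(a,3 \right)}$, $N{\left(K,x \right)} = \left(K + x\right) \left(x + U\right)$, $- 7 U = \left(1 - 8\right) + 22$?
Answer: $-7835$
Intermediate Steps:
$f{\left(C,u \right)} = -20$
$U = - \frac{15}{7}$ ($U = - \frac{\left(1 - 8\right) + 22}{7} = - \frac{-7 + 22}{7} = \left(- \frac{1}{7}\right) 15 = - \frac{15}{7} \approx -2.1429$)
$N{\left(K,x \right)} = \left(- \frac{15}{7} + x\right) \left(K + x\right)$ ($N{\left(K,x \right)} = \left(K + x\right) \left(x - \frac{15}{7}\right) = \left(K + x\right) \left(- \frac{15}{7} + x\right) = \left(- \frac{15}{7} + x\right) \left(K + x\right)$)
$Y{\left(d,a \right)} = 80$ ($Y{\left(d,a \right)} = 0 - -80 = 0 + 80 = 80$)
$O{\left(r \right)} = 21$ ($O{\left(r \right)} = 5 + \frac{1}{5} \cdot 80 = 5 + 16 = 21$)
$O{\left(61 \right)} - N{\left(-44,-68 \right)} = 21 - \left(\left(-68\right)^{2} - - \frac{660}{7} - - \frac{1020}{7} - -2992\right) = 21 - \left(4624 + \frac{660}{7} + \frac{1020}{7} + 2992\right) = 21 - 7856 = -7835$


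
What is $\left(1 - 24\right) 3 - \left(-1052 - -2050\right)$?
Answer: $-1067$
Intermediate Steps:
$\left(1 - 24\right) 3 - \left(-1052 - -2050\right) = \left(-23\right) 3 - \left(-1052 + 2050\right) = -69 - 998 = -1067$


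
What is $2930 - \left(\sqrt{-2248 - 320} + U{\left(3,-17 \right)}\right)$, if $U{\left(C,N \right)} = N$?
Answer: $2947 - 2 i \sqrt{642} \approx 2947.0 - 50.675 i$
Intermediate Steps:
$2930 - \left(\sqrt{-2248 - 320} + U{\left(3,-17 \right)}\right) = 2930 - \left(\sqrt{-2248 - 320} - 17\right) = 2930 - \left(\sqrt{-2568} - 17\right) = 2930 - \left(2 i \sqrt{642} - 17\right) = 2930 - \left(-17 + 2 i \sqrt{642}\right) = 2930 + \left(17 - 2 i \sqrt{642}\right) = 2947 - 2 i \sqrt{642}$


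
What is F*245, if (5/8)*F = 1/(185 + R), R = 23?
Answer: 49/26 ≈ 1.8846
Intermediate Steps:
F = 1/130 (F = 8/(5*(185 + 23)) = (8/5)/208 = (8/5)*(1/208) = 1/130 ≈ 0.0076923)
F*245 = (1/130)*245 = 49/26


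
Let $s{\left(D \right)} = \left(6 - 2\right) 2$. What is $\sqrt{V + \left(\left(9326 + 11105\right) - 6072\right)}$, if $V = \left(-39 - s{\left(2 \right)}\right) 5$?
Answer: $2 \sqrt{3531} \approx 118.84$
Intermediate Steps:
$s{\left(D \right)} = 8$ ($s{\left(D \right)} = 4 \cdot 2 = 8$)
$V = -235$ ($V = \left(-39 - 8\right) 5 = \left(-47\right) 5 = -235$)
$\sqrt{V + \left(\left(9326 + 11105\right) - 6072\right)} = \sqrt{-235 + \left(\left(9326 + 11105\right) - 6072\right)} = \sqrt{-235 + \left(20431 - 6072\right)} = \sqrt{-235 + 14359} = \sqrt{14124} = 2 \sqrt{3531}$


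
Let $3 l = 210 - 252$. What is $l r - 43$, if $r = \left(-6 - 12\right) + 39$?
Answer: $-337$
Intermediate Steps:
$r = 21$ ($r = \left(-6 - 12\right) + 39 = -18 + 39 = 21$)
$l = -14$ ($l = \frac{210 - 252}{3} = \frac{1}{3} \left(-42\right) = -14$)
$l r - 43 = \left(-14\right) 21 - 43 = -294 - 43 = -337$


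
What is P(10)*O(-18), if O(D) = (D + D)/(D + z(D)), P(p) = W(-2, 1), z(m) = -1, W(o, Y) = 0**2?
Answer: 0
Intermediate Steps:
W(o, Y) = 0
P(p) = 0
O(D) = 2*D/(-1 + D) (O(D) = (D + D)/(D - 1) = (2*D)/(-1 + D) = 2*D/(-1 + D))
P(10)*O(-18) = 0*(2*(-18)/(-1 - 18)) = 0*(2*(-18)/(-19)) = 0*(2*(-18)*(-1/19)) = 0*(36/19) = 0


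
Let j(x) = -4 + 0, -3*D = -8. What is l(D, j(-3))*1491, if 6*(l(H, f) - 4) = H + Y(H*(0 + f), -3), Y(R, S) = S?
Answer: 35287/6 ≈ 5881.2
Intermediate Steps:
D = 8/3 (D = -⅓*(-8) = 8/3 ≈ 2.6667)
j(x) = -4
l(H, f) = 7/2 + H/6 (l(H, f) = 4 + (H - 3)/6 = 4 + (-3 + H)/6 = 4 + (-½ + H/6) = 7/2 + H/6)
l(D, j(-3))*1491 = (7/2 + (⅙)*(8/3))*1491 = (7/2 + 4/9)*1491 = (71/18)*1491 = 35287/6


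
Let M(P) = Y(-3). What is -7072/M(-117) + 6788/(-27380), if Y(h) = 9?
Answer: -48423113/61605 ≈ -786.03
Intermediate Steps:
M(P) = 9
-7072/M(-117) + 6788/(-27380) = -7072/9 + 6788/(-27380) = -7072*⅑ + 6788*(-1/27380) = -7072/9 - 1697/6845 = -48423113/61605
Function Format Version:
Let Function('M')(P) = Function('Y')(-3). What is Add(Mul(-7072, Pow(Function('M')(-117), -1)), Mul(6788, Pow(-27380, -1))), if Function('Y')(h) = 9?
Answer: Rational(-48423113, 61605) ≈ -786.03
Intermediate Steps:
Function('M')(P) = 9
Add(Mul(-7072, Pow(Function('M')(-117), -1)), Mul(6788, Pow(-27380, -1))) = Add(Mul(-7072, Pow(9, -1)), Mul(6788, Pow(-27380, -1))) = Add(Mul(-7072, Rational(1, 9)), Mul(6788, Rational(-1, 27380))) = Add(Rational(-7072, 9), Rational(-1697, 6845)) = Rational(-48423113, 61605)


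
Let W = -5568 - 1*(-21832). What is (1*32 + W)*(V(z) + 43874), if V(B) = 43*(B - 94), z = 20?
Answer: 663116832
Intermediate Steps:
W = 16264 (W = -5568 + 21832 = 16264)
V(B) = -4042 + 43*B (V(B) = 43*(-94 + B) = -4042 + 43*B)
(1*32 + W)*(V(z) + 43874) = (1*32 + 16264)*((-4042 + 43*20) + 43874) = (32 + 16264)*((-4042 + 860) + 43874) = 16296*(-3182 + 43874) = 16296*40692 = 663116832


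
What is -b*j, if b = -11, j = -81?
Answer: -891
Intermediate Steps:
-b*j = -(-11)*(-81) = -1*891 = -891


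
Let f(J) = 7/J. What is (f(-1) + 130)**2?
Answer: 15129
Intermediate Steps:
(f(-1) + 130)**2 = (7/(-1) + 130)**2 = (7*(-1) + 130)**2 = (-7 + 130)**2 = 123**2 = 15129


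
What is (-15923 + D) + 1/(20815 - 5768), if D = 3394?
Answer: -188523862/15047 ≈ -12529.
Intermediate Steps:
(-15923 + D) + 1/(20815 - 5768) = (-15923 + 3394) + 1/(20815 - 5768) = -12529 + 1/15047 = -188523862/15047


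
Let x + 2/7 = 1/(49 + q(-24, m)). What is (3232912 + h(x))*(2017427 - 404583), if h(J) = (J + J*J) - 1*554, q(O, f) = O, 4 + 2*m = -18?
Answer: 159656972783902456/30625 ≈ 5.2133e+12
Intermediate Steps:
m = -11 (m = -2 + (½)*(-18) = -2 - 9 = -11)
x = -43/175 (x = -2/7 + 1/(49 - 24) = -2/7 + 1/25 = -43/175 ≈ -0.24571)
h(J) = -554 + J + J² (h(J) = (J + J²) - 554 = -554 + J + J²)
(3232912 + h(x))*(2017427 - 404583) = (3232912 + (-554 - 43/175 + (-43/175)²))*(2017427 - 404583) = (3232912 + (-554 - 43/175 + 1849/30625))*1612844 = (3232912 - 16971926/30625)*1612844 = (98990958074/30625)*1612844 = 159656972783902456/30625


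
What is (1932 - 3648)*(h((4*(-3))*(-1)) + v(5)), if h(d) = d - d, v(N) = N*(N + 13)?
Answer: -154440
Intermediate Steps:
v(N) = N*(13 + N)
h(d) = 0
(1932 - 3648)*(h((4*(-3))*(-1)) + v(5)) = (1932 - 3648)*(0 + 5*(13 + 5)) = -1716*(0 + 5*18) = -1716*(0 + 90) = -1716*90 = -154440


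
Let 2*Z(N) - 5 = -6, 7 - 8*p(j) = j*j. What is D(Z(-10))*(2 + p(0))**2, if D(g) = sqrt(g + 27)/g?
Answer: -529*sqrt(106)/64 ≈ -85.100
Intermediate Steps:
p(j) = 7/8 - j**2/8 (p(j) = 7/8 - j*j/8 = 7/8 - j**2/8)
Z(N) = -1/2 (Z(N) = 5/2 + (1/2)*(-6) = 5/2 - 3 = -1/2)
D(g) = sqrt(27 + g)/g
D(Z(-10))*(2 + p(0))**2 = (sqrt(27 - 1/2)/(-1/2))*(2 + (7/8 - 1/8*0**2))**2 = (-sqrt(106))*(2 + (7/8 - 1/8*0))**2 = (-sqrt(106))*(2 + (7/8 + 0))**2 = (-sqrt(106))*(2 + 7/8)**2 = (-sqrt(106))*(23/8)**2 = -sqrt(106)*(529/64) = -529*sqrt(106)/64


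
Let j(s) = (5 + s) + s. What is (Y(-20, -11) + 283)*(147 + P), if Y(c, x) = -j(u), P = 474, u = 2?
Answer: 170154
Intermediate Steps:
j(s) = 5 + 2*s
Y(c, x) = -9 (Y(c, x) = -(5 + 2*2) = -(5 + 4) = -1*9 = -9)
(Y(-20, -11) + 283)*(147 + P) = (-9 + 283)*(147 + 474) = 274*621 = 170154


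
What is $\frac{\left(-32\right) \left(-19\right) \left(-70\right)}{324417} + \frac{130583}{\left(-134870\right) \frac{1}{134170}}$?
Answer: $- \frac{568389575361007}{4375412079} \approx -1.2991 \cdot 10^{5}$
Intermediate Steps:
$\frac{\left(-32\right) \left(-19\right) \left(-70\right)}{324417} + \frac{130583}{\left(-134870\right) \frac{1}{134170}} = 608 \left(-70\right) \frac{1}{324417} + \frac{130583}{\left(-134870\right) \frac{1}{134170}} = \left(-42560\right) \frac{1}{324417} + \frac{130583}{- \frac{13487}{13417}} = - \frac{42560}{324417} + 130583 \left(- \frac{13417}{13487}\right) = - \frac{42560}{324417} - \frac{1752032111}{13487} = - \frac{568389575361007}{4375412079}$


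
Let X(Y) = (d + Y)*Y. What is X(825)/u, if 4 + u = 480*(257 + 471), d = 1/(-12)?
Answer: 2722225/1397744 ≈ 1.9476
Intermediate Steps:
d = -1/12 ≈ -0.083333
X(Y) = Y*(-1/12 + Y) (X(Y) = (-1/12 + Y)*Y = Y*(-1/12 + Y))
u = 349436 (u = -4 + 480*(257 + 471) = -4 + 480*728 = -4 + 349440 = 349436)
X(825)/u = (825*(-1/12 + 825))/349436 = (825*(9899/12))*(1/349436) = (2722225/4)*(1/349436) = 2722225/1397744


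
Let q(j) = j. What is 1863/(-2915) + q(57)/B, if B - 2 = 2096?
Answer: -3742419/6115670 ≈ -0.61194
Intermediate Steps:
B = 2098 (B = 2 + 2096 = 2098)
1863/(-2915) + q(57)/B = 1863/(-2915) + 57/2098 = 1863*(-1/2915) + 57*(1/2098) = -1863/2915 + 57/2098 = -3742419/6115670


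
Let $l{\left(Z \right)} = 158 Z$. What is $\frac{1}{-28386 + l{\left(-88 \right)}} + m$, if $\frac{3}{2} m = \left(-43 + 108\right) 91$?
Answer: $\frac{500290697}{126870} \approx 3943.3$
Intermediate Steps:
$m = \frac{11830}{3}$ ($m = \frac{2 \left(-43 + 108\right) 91}{3} = \frac{2 \cdot 65 \cdot 91}{3} = \frac{2}{3} \cdot 5915 = \frac{11830}{3} \approx 3943.3$)
$\frac{1}{-28386 + l{\left(-88 \right)}} + m = \frac{1}{-28386 + 158 \left(-88\right)} + \frac{11830}{3} = \frac{1}{-28386 - 13904} + \frac{11830}{3} = \frac{1}{-42290} + \frac{11830}{3} = - \frac{1}{42290} + \frac{11830}{3} = \frac{500290697}{126870}$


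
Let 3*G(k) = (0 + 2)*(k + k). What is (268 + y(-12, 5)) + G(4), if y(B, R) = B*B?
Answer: 1252/3 ≈ 417.33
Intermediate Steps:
y(B, R) = B²
G(k) = 4*k/3 (G(k) = ((0 + 2)*(k + k))/3 = (2*(2*k))/3 = (4*k)/3 = 4*k/3)
(268 + y(-12, 5)) + G(4) = (268 + (-12)²) + (4/3)*4 = (268 + 144) + 16/3 = 412 + 16/3 = 1252/3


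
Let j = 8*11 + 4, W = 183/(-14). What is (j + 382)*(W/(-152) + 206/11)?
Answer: 104370297/11704 ≈ 8917.5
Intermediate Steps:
W = -183/14 (W = 183*(-1/14) = -183/14 ≈ -13.071)
j = 92 (j = 88 + 4 = 92)
(j + 382)*(W/(-152) + 206/11) = (92 + 382)*(-183/14/(-152) + 206/11) = 474*(-183/14*(-1/152) + 206*(1/11)) = 474*(183/2128 + 206/11) = 474*(440381/23408) = 104370297/11704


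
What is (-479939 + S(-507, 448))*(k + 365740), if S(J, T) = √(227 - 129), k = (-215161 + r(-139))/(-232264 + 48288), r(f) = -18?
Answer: -32293942217677441/183976 + 471013181933*√2/183976 ≈ -1.7553e+11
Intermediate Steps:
k = 215179/183976 (k = (-215161 - 18)/(-232264 + 48288) = -215179/(-183976) = -215179*(-1/183976) = 215179/183976 ≈ 1.1696)
S(J, T) = 7*√2 (S(J, T) = √98 = 7*√2)
(-479939 + S(-507, 448))*(k + 365740) = (-479939 + 7*√2)*(215179/183976 + 365740) = (-479939 + 7*√2)*(67287597419/183976) = -32293942217677441/183976 + 471013181933*√2/183976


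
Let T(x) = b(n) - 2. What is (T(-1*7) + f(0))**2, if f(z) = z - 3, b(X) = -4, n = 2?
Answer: 81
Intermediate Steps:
T(x) = -6 (T(x) = -4 - 2 = -6)
f(z) = -3 + z
(T(-1*7) + f(0))**2 = (-6 + (-3 + 0))**2 = (-6 - 3)**2 = (-9)**2 = 81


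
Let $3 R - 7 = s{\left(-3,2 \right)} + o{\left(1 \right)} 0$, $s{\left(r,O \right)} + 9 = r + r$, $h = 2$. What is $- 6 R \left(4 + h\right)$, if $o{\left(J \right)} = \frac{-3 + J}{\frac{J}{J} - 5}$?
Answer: $96$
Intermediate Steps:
$s{\left(r,O \right)} = -9 + 2 r$ ($s{\left(r,O \right)} = -9 + \left(r + r\right) = -9 + 2 r$)
$o{\left(J \right)} = \frac{3}{4} - \frac{J}{4}$ ($o{\left(J \right)} = \frac{-3 + J}{1 - 5} = \frac{-3 + J}{-4} = \left(-3 + J\right) \left(- \frac{1}{4}\right) = \frac{3}{4} - \frac{J}{4}$)
$R = - \frac{8}{3}$ ($R = \frac{7}{3} + \frac{\left(-9 + 2 \left(-3\right)\right) + \left(\frac{3}{4} - \frac{1}{4}\right) 0}{3} = \frac{7}{3} + \frac{\left(-9 - 6\right) + \left(\frac{3}{4} - \frac{1}{4}\right) 0}{3} = \frac{7}{3} + \frac{-15 + \frac{1}{2} \cdot 0}{3} = \frac{7}{3} + \frac{-15 + 0}{3} = \frac{7}{3} + \frac{1}{3} \left(-15\right) = \frac{7}{3} - 5 = - \frac{8}{3} \approx -2.6667$)
$- 6 R \left(4 + h\right) = \left(-6\right) \left(- \frac{8}{3}\right) \left(4 + 2\right) = 16 \cdot 6 = 96$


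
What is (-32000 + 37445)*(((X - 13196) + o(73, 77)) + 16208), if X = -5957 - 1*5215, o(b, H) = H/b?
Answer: -3243058335/73 ≈ -4.4425e+7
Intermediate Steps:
X = -11172 (X = -5957 - 5215 = -11172)
(-32000 + 37445)*(((X - 13196) + o(73, 77)) + 16208) = (-32000 + 37445)*(((-11172 - 13196) + 77/73) + 16208) = 5445*((-24368 + 77*(1/73)) + 16208) = 5445*((-24368 + 77/73) + 16208) = 5445*(-1778787/73 + 16208) = 5445*(-595603/73) = -3243058335/73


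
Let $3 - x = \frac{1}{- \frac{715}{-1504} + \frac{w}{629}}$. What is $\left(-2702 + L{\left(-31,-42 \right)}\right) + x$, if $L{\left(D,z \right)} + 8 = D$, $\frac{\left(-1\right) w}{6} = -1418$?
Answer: $- \frac{36267856062}{13245767} \approx -2738.1$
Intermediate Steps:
$w = 8508$ ($w = \left(-6\right) \left(-1418\right) = 8508$)
$L{\left(D,z \right)} = -8 + D$
$x = \frac{38791285}{13245767}$ ($x = 3 - \frac{1}{- \frac{715}{-1504} + \frac{8508}{629}} = 3 - \frac{1}{\left(-715\right) \left(- \frac{1}{1504}\right) + 8508 \cdot \frac{1}{629}} = 3 - \frac{1}{\frac{715}{1504} + \frac{8508}{629}} = 3 - \frac{1}{\frac{13245767}{946016}} = 3 - \frac{946016}{13245767} = \frac{38791285}{13245767} \approx 2.9286$)
$\left(-2702 + L{\left(-31,-42 \right)}\right) + x = \left(-2702 - 39\right) + \frac{38791285}{13245767} = -2741 + \frac{38791285}{13245767} = - \frac{36267856062}{13245767}$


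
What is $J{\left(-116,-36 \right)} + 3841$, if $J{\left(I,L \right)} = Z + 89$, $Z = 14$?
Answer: $3944$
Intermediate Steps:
$J{\left(I,L \right)} = 103$ ($J{\left(I,L \right)} = 14 + 89 = 103$)
$J{\left(-116,-36 \right)} + 3841 = 103 + 3841 = 3944$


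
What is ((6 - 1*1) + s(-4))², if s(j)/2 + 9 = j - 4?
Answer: 841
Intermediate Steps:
s(j) = -26 + 2*j (s(j) = -18 + 2*(j - 4) = -18 + 2*(-4 + j) = -18 + (-8 + 2*j) = -26 + 2*j)
((6 - 1*1) + s(-4))² = ((6 - 1*1) + (-26 + 2*(-4)))² = ((6 - 1) + (-26 - 8))² = (5 - 34)² = (-29)² = 841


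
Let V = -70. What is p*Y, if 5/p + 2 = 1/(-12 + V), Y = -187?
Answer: 1394/3 ≈ 464.67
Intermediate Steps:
p = -82/33 (p = 5/(-2 + 1/(-12 - 70)) = 5/(-2 + 1/(-82)) = 5/(-2 - 1/82) = 5/(-165/82) = 5*(-82/165) = -82/33 ≈ -2.4848)
p*Y = -82/33*(-187) = 1394/3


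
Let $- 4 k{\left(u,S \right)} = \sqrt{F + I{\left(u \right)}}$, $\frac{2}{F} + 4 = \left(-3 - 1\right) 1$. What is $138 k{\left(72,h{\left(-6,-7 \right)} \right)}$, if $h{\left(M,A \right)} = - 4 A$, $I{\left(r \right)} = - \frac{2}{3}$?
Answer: $- \frac{23 i \sqrt{33}}{4} \approx - 33.031 i$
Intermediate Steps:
$I{\left(r \right)} = - \frac{2}{3}$ ($I{\left(r \right)} = \left(-2\right) \frac{1}{3} = - \frac{2}{3}$)
$F = - \frac{1}{4}$ ($F = \frac{2}{-4 + \left(-3 - 1\right) 1} = \frac{2}{-4 - 4} = \frac{2}{-8} = 2 \left(- \frac{1}{8}\right) = - \frac{1}{4} \approx -0.25$)
$k{\left(u,S \right)} = - \frac{i \sqrt{33}}{24}$ ($k{\left(u,S \right)} = - \frac{\sqrt{- \frac{1}{4} - \frac{2}{3}}}{4} = - \frac{\sqrt{- \frac{11}{12}}}{4} = - \frac{\frac{1}{6} i \sqrt{33}}{4} = - \frac{i \sqrt{33}}{24}$)
$138 k{\left(72,h{\left(-6,-7 \right)} \right)} = 138 \left(- \frac{i \sqrt{33}}{24}\right) = - \frac{23 i \sqrt{33}}{4}$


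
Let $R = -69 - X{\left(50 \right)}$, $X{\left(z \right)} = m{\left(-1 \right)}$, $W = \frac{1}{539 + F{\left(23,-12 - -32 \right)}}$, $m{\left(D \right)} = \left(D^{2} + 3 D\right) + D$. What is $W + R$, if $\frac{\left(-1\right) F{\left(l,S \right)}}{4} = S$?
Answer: $- \frac{30293}{459} \approx -65.998$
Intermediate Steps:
$F{\left(l,S \right)} = - 4 S$
$m{\left(D \right)} = D^{2} + 4 D$
$W = \frac{1}{459}$ ($W = \frac{1}{539 - 4 \left(-12 - -32\right)} = \frac{1}{539 - 4 \left(-12 + 32\right)} = \frac{1}{539 - 80} = \frac{1}{459} \approx 0.0021787$)
$X{\left(z \right)} = -3$ ($X{\left(z \right)} = - (4 - 1) = \left(-1\right) 3 = -3$)
$R = -66$ ($R = -69 - -3 = -69 + 3 = -66$)
$W + R = \frac{1}{459} - 66 = - \frac{30293}{459}$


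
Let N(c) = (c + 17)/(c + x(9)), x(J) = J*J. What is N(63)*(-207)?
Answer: -115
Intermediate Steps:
x(J) = J**2
N(c) = (17 + c)/(81 + c) (N(c) = (c + 17)/(c + 9**2) = (17 + c)/(c + 81) = (17 + c)/(81 + c))
N(63)*(-207) = ((17 + 63)/(81 + 63))*(-207) = (80/144)*(-207) = ((1/144)*80)*(-207) = (5/9)*(-207) = -115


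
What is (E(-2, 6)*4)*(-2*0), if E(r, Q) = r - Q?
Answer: 0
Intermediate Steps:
(E(-2, 6)*4)*(-2*0) = ((-2 - 1*6)*4)*(-2*0) = ((-2 - 6)*4)*0 = -8*4*0 = -32*0 = 0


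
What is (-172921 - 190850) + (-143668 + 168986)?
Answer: -338453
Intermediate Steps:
(-172921 - 190850) + (-143668 + 168986) = -363771 + 25318 = -338453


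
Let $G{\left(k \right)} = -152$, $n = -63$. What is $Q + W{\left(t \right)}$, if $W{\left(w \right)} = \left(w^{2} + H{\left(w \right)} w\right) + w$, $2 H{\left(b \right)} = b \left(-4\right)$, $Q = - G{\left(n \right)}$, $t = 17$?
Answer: $-120$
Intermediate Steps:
$Q = 152$ ($Q = \left(-1\right) \left(-152\right) = 152$)
$H{\left(b \right)} = - 2 b$ ($H{\left(b \right)} = \frac{b \left(-4\right)}{2} = \frac{\left(-4\right) b}{2} = - 2 b$)
$W{\left(w \right)} = w - w^{2}$ ($W{\left(w \right)} = \left(w^{2} + - 2 w w\right) + w = \left(w^{2} - 2 w^{2}\right) + w = - w^{2} + w = w - w^{2}$)
$Q + W{\left(t \right)} = 152 + 17 \left(1 - 17\right) = 152 + 17 \left(-16\right) = 152 - 272 = -120$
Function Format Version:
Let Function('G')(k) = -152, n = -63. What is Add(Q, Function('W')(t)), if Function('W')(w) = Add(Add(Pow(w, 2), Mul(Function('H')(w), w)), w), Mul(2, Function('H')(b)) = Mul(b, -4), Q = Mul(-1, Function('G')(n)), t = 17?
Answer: -120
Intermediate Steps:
Q = 152 (Q = Mul(-1, -152) = 152)
Function('H')(b) = Mul(-2, b) (Function('H')(b) = Mul(Rational(1, 2), Mul(b, -4)) = Mul(Rational(1, 2), Mul(-4, b)) = Mul(-2, b))
Function('W')(w) = Add(w, Mul(-1, Pow(w, 2))) (Function('W')(w) = Add(Add(Pow(w, 2), Mul(Mul(-2, w), w)), w) = Add(Add(Pow(w, 2), Mul(-2, Pow(w, 2))), w) = Add(Mul(-1, Pow(w, 2)), w) = Add(w, Mul(-1, Pow(w, 2))))
Add(Q, Function('W')(t)) = Add(152, Mul(17, Add(1, Mul(-1, 17)))) = Add(152, Mul(17, Add(1, -17))) = Add(152, Mul(17, -16)) = Add(152, -272) = -120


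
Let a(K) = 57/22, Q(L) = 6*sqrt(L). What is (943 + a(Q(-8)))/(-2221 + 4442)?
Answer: 20803/48862 ≈ 0.42575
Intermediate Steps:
a(K) = 57/22 (a(K) = 57*(1/22) = 57/22)
(943 + a(Q(-8)))/(-2221 + 4442) = (943 + 57/22)/(-2221 + 4442) = (20803/22)/2221 = (20803/22)*(1/2221) = 20803/48862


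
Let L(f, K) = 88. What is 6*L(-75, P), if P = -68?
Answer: 528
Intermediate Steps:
6*L(-75, P) = 6*88 = 528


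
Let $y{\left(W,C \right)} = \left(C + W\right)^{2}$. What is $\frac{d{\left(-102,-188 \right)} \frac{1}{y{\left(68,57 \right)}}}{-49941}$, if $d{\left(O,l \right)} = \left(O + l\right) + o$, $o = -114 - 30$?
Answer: $\frac{14}{25171875} \approx 5.5618 \cdot 10^{-7}$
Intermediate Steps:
$o = -144$
$d{\left(O,l \right)} = -144 + O + l$ ($d{\left(O,l \right)} = \left(O + l\right) - 144 = -144 + O + l$)
$\frac{d{\left(-102,-188 \right)} \frac{1}{y{\left(68,57 \right)}}}{-49941} = \frac{\left(-144 - 102 - 188\right) \frac{1}{\left(57 + 68\right)^{2}}}{-49941} = - \frac{434}{125^{2}} \left(- \frac{1}{49941}\right) = - \frac{434}{15625} \left(- \frac{1}{49941}\right) = \left(-434\right) \frac{1}{15625} \left(- \frac{1}{49941}\right) = \left(- \frac{434}{15625}\right) \left(- \frac{1}{49941}\right) = \frac{14}{25171875}$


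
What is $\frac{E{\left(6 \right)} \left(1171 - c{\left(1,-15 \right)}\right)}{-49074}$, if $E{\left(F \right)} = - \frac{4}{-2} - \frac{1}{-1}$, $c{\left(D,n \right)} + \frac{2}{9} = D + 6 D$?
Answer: $- \frac{5239}{73611} \approx -0.071171$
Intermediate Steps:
$c{\left(D,n \right)} = - \frac{2}{9} + 7 D$ ($c{\left(D,n \right)} = - \frac{2}{9} + \left(D + 6 D\right) = - \frac{2}{9} + 7 D$)
$E{\left(F \right)} = 3$ ($E{\left(F \right)} = \left(-4\right) \left(- \frac{1}{2}\right) - -1 = 2 + 1 = 3$)
$\frac{E{\left(6 \right)} \left(1171 - c{\left(1,-15 \right)}\right)}{-49074} = \frac{3 \left(1171 - \left(- \frac{2}{9} + 7 \cdot 1\right)\right)}{-49074} = 3 \left(1171 - \left(- \frac{2}{9} + 7\right)\right) \left(- \frac{1}{49074}\right) = 3 \left(1171 - \frac{61}{9}\right) \left(- \frac{1}{49074}\right) = 3 \cdot \frac{10478}{9} \left(- \frac{1}{49074}\right) = \frac{10478}{3} \left(- \frac{1}{49074}\right) = - \frac{5239}{73611}$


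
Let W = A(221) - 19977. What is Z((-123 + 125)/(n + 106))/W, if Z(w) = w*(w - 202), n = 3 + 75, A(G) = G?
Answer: 18583/167214784 ≈ 0.00011113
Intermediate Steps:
n = 78
Z(w) = w*(-202 + w)
W = -19756 (W = 221 - 19977 = -19756)
Z((-123 + 125)/(n + 106))/W = (((-123 + 125)/(78 + 106))*(-202 + (-123 + 125)/(78 + 106)))/(-19756) = ((2/184)*(-202 + 2/184))*(-1/19756) = ((2*(1/184))*(-202 + 2*(1/184)))*(-1/19756) = ((-202 + 1/92)/92)*(-1/19756) = ((1/92)*(-18583/92))*(-1/19756) = -18583/8464*(-1/19756) = 18583/167214784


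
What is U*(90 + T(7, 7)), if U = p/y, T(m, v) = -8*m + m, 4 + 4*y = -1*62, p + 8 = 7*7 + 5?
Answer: -3772/33 ≈ -114.30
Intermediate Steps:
p = 46 (p = -8 + (7*7 + 5) = -8 + (49 + 5) = -8 + 54 = 46)
y = -33/2 (y = -1 + (-1*62)/4 = -1 + (¼)*(-62) = -1 - 31/2 = -33/2 ≈ -16.500)
T(m, v) = -7*m
U = -92/33 (U = 46/(-33/2) = 46*(-2/33) = -92/33 ≈ -2.7879)
U*(90 + T(7, 7)) = -92*(90 - 7*7)/33 = -92*(90 - 49)/33 = -92/33*41 = -3772/33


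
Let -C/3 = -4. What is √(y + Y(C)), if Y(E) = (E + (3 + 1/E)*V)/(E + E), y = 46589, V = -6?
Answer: √6708777/12 ≈ 215.84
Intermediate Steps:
C = 12 (C = -3*(-4) = 12)
Y(E) = (-18 + E - 6/E)/(2*E) (Y(E) = (E + (3 + 1/E)*(-6))/(E + E) = (E + (-18 - 6/E))/((2*E)) = (-18 + E - 6/E)*(1/(2*E)) = (-18 + E - 6/E)/(2*E))
√(y + Y(C)) = √(46589 + (½ - 9/12 - 3/12²)) = √(46589 + (½ - 9*1/12 - 3*1/144)) = √(46589 + (½ - ¾ - 1/48)) = √(46589 - 13/48) = √(2236259/48) = √6708777/12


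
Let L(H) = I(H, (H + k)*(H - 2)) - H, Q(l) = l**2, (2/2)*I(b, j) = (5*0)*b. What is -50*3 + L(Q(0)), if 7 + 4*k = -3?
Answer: -150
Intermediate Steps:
k = -5/2 (k = -7/4 + (1/4)*(-3) = -7/4 - 3/4 = -5/2 ≈ -2.5000)
I(b, j) = 0 (I(b, j) = (5*0)*b = 0*b = 0)
L(H) = -H (L(H) = 0 - H = -H)
-50*3 + L(Q(0)) = -50*3 - 1*0**2 = -150 - 1*0 = -150 + 0 = -150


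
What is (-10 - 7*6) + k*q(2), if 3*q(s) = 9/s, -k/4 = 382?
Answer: -2344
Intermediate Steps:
k = -1528 (k = -4*382 = -1528)
q(s) = 3/s (q(s) = (9/s)/3 = 3/s)
(-10 - 7*6) + k*q(2) = (-10 - 7*6) - 4584/2 = (-10 - 42) - 4584/2 = -52 - 1528*3/2 = -52 - 2292 = -2344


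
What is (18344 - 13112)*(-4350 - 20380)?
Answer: -129387360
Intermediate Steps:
(18344 - 13112)*(-4350 - 20380) = 5232*(-24730) = -129387360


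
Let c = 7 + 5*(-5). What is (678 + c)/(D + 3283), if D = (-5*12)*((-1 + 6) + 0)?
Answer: 660/2983 ≈ 0.22125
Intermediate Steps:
D = -300 (D = -60*(5 + 0) = -60*5 = -300)
c = -18 (c = 7 - 25 = -18)
(678 + c)/(D + 3283) = (678 - 18)/(-300 + 3283) = 660/2983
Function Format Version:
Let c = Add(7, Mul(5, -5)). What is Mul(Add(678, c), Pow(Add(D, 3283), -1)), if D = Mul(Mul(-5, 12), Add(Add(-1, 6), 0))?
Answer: Rational(660, 2983) ≈ 0.22125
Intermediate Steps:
D = -300 (D = Mul(-60, Add(5, 0)) = Mul(-60, 5) = -300)
c = -18 (c = Add(7, -25) = -18)
Mul(Add(678, c), Pow(Add(D, 3283), -1)) = Mul(Add(678, -18), Pow(Add(-300, 3283), -1)) = Mul(660, Pow(2983, -1)) = Mul(660, Rational(1, 2983)) = Rational(660, 2983)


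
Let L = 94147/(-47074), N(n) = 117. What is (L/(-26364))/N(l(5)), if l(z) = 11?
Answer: 94147/145203895512 ≈ 6.4838e-7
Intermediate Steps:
L = -94147/47074 (L = 94147*(-1/47074) = -94147/47074 ≈ -2.0000)
(L/(-26364))/N(l(5)) = -94147/47074/(-26364)/117 = -94147/47074*(-1/26364)*(1/117) = (94147/1241058936)*(1/117) = 94147/145203895512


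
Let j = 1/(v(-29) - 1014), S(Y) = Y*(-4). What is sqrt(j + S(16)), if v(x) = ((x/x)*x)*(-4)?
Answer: I*sqrt(51610754)/898 ≈ 8.0001*I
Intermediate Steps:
v(x) = -4*x (v(x) = (1*x)*(-4) = x*(-4) = -4*x)
S(Y) = -4*Y
j = -1/898 (j = 1/(-4*(-29) - 1014) = 1/(116 - 1014) = 1/(-898) = -1/898 ≈ -0.0011136)
sqrt(j + S(16)) = sqrt(-1/898 - 4*16) = sqrt(-1/898 - 64) = sqrt(-57473/898) = I*sqrt(51610754)/898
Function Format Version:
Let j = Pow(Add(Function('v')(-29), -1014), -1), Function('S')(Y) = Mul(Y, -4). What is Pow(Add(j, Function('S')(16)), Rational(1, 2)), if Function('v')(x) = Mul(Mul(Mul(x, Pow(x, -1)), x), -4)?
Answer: Mul(Rational(1, 898), I, Pow(51610754, Rational(1, 2))) ≈ Mul(8.0001, I)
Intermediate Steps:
Function('v')(x) = Mul(-4, x) (Function('v')(x) = Mul(Mul(1, x), -4) = Mul(x, -4) = Mul(-4, x))
Function('S')(Y) = Mul(-4, Y)
j = Rational(-1, 898) (j = Pow(Add(Mul(-4, -29), -1014), -1) = Pow(Add(116, -1014), -1) = Pow(-898, -1) = Rational(-1, 898) ≈ -0.0011136)
Pow(Add(j, Function('S')(16)), Rational(1, 2)) = Pow(Add(Rational(-1, 898), Mul(-4, 16)), Rational(1, 2)) = Pow(Add(Rational(-1, 898), -64), Rational(1, 2)) = Pow(Rational(-57473, 898), Rational(1, 2)) = Mul(Rational(1, 898), I, Pow(51610754, Rational(1, 2)))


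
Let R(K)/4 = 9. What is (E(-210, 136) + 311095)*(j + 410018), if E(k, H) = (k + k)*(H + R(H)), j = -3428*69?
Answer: 41437998530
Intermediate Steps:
R(K) = 36 (R(K) = 4*9 = 36)
j = -236532
E(k, H) = 2*k*(36 + H) (E(k, H) = (k + k)*(H + 36) = (2*k)*(36 + H) = 2*k*(36 + H))
(E(-210, 136) + 311095)*(j + 410018) = (2*(-210)*(36 + 136) + 311095)*(-236532 + 410018) = (2*(-210)*172 + 311095)*173486 = (-72240 + 311095)*173486 = 238855*173486 = 41437998530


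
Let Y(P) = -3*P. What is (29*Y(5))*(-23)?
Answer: 10005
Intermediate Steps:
(29*Y(5))*(-23) = (29*(-3*5))*(-23) = (29*(-15))*(-23) = -435*(-23) = 10005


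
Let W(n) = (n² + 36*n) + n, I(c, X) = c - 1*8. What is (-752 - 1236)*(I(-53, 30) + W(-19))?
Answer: 801164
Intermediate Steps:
I(c, X) = -8 + c (I(c, X) = c - 8 = -8 + c)
W(n) = n² + 37*n
(-752 - 1236)*(I(-53, 30) + W(-19)) = (-752 - 1236)*((-8 - 53) - 19*(37 - 19)) = -1988*(-61 - 19*18) = -1988*(-61 - 342) = -1988*(-403) = 801164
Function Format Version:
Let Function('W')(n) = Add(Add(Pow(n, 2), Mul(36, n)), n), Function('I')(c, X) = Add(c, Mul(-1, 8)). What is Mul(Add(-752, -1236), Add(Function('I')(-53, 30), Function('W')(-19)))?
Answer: 801164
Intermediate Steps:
Function('I')(c, X) = Add(-8, c) (Function('I')(c, X) = Add(c, -8) = Add(-8, c))
Function('W')(n) = Add(Pow(n, 2), Mul(37, n))
Mul(Add(-752, -1236), Add(Function('I')(-53, 30), Function('W')(-19))) = Mul(Add(-752, -1236), Add(Add(-8, -53), Mul(-19, Add(37, -19)))) = Mul(-1988, Add(-61, Mul(-19, 18))) = Mul(-1988, Add(-61, -342)) = Mul(-1988, -403) = 801164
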